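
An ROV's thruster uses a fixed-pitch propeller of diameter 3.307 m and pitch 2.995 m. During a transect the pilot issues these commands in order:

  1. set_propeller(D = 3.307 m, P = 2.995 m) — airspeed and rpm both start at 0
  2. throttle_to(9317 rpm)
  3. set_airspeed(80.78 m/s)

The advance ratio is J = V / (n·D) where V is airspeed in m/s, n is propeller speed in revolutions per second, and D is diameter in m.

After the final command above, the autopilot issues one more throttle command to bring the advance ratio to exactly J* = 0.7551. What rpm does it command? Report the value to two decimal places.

rpm = 1940.96

set_propeller: D = 3.307 m, P = 2.995 m (p = P/D = 0.905655); state ← (V=0, rpm=0)
throttle_to(9317): rpm ← 9317
set_airspeed(80.78): V ← 80.78 m/s
final state: V = 80.78 m/s, rpm = 9317 → n = rpm/60 = 155.283333 rev/s
target J* = 0.7551; solve J* = V/(n·D) for n: n = V/(J*·D) = 80.78/(0.7551 × 3.307) = 32.349322 rev/s
rpm = 60·n = 1940.959324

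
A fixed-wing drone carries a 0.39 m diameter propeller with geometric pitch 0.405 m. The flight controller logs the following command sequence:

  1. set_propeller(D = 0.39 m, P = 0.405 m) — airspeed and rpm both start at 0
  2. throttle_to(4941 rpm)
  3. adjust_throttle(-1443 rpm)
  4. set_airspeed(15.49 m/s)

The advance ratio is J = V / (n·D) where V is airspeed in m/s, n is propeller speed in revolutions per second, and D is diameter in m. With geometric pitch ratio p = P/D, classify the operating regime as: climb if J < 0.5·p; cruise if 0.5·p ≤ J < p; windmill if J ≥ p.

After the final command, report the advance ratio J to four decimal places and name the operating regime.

set_propeller: D = 0.39 m, P = 0.405 m (p = P/D = 1.038462); state ← (V=0, rpm=0)
throttle_to(4941): rpm ← 4941
adjust_throttle(-1443): rpm ← 4941 -1443 = 3498
set_airspeed(15.49): V ← 15.49 m/s
final state: V = 15.49 m/s, rpm = 3498 → n = rpm/60 = 58.300000 rev/s
J = V / (n·D) = 15.49 / (58.300000 × 0.39) = 0.681268
regime bands: climb J<0.5192 | cruise [0.5192, 1.0385) | windmill J≥1.0385
J = 0.6813 → cruise

J = 0.6813, regime = cruise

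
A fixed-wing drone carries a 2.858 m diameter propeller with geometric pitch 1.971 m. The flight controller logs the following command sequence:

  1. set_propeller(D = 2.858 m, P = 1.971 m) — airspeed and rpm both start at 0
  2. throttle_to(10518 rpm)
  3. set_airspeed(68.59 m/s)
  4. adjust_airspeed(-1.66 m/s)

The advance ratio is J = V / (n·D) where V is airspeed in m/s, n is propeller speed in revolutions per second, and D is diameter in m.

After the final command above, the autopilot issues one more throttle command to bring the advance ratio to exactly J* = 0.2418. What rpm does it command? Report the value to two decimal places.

set_propeller: D = 2.858 m, P = 1.971 m (p = P/D = 0.689643); state ← (V=0, rpm=0)
throttle_to(10518): rpm ← 10518
set_airspeed(68.59): V ← 68.59 m/s
adjust_airspeed(-1.66): V ← 68.59 -1.66 = 66.93 m/s
final state: V = 66.93 m/s, rpm = 10518 → n = rpm/60 = 175.300000 rev/s
target J* = 0.2418; solve J* = V/(n·D) for n: n = V/(J*·D) = 66.93/(0.2418 × 2.858) = 96.850597 rev/s
rpm = 60·n = 5811.035846

rpm = 5811.04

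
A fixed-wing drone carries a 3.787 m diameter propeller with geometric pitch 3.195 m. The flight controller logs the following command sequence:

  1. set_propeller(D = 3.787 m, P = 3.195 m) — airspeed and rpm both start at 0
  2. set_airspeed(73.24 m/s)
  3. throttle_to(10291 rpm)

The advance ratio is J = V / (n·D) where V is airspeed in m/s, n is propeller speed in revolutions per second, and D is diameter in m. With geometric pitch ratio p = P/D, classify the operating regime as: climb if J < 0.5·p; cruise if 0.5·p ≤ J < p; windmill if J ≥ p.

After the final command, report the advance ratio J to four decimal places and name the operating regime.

J = 0.1128, regime = climb

set_propeller: D = 3.787 m, P = 3.195 m (p = P/D = 0.843676); state ← (V=0, rpm=0)
set_airspeed(73.24): V ← 73.24 m/s
throttle_to(10291): rpm ← 10291
final state: V = 73.24 m/s, rpm = 10291 → n = rpm/60 = 171.516667 rev/s
J = V / (n·D) = 73.24 / (171.516667 × 3.787) = 0.112758
regime bands: climb J<0.4218 | cruise [0.4218, 0.8437) | windmill J≥0.8437
J = 0.1128 → climb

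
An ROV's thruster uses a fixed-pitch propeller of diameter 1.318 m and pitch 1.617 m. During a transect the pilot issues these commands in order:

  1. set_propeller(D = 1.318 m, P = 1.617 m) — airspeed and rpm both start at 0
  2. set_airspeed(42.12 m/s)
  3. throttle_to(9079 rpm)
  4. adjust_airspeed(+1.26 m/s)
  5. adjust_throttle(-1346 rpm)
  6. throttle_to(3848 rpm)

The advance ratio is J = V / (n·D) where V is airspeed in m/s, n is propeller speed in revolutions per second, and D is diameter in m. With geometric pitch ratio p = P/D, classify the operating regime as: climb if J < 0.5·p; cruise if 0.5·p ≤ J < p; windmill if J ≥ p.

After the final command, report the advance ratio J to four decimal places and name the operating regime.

J = 0.5132, regime = climb

set_propeller: D = 1.318 m, P = 1.617 m (p = P/D = 1.226859); state ← (V=0, rpm=0)
set_airspeed(42.12): V ← 42.12 m/s
throttle_to(9079): rpm ← 9079
adjust_airspeed(+1.26): V ← 42.12 +1.26 = 43.38 m/s
adjust_throttle(-1346): rpm ← 9079 -1346 = 7733
throttle_to(3848): rpm ← 3848
final state: V = 43.38 m/s, rpm = 3848 → n = rpm/60 = 64.133333 rev/s
J = V / (n·D) = 43.38 / (64.133333 × 1.318) = 0.513204
regime bands: climb J<0.6134 | cruise [0.6134, 1.2269) | windmill J≥1.2269
J = 0.5132 → climb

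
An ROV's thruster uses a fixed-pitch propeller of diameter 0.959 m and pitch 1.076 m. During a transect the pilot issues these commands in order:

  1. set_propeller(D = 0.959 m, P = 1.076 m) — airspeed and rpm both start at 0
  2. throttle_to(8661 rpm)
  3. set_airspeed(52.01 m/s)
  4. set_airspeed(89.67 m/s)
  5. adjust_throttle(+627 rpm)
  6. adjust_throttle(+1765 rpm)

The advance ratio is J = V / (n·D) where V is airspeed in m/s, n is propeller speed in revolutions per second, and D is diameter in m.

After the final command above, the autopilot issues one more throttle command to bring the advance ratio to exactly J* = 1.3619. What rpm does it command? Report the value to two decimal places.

rpm = 4119.41

set_propeller: D = 0.959 m, P = 1.076 m (p = P/D = 1.122002); state ← (V=0, rpm=0)
throttle_to(8661): rpm ← 8661
set_airspeed(52.01): V ← 52.01 m/s
set_airspeed(89.67): V ← 89.67 m/s
adjust_throttle(+627): rpm ← 8661 +627 = 9288
adjust_throttle(+1765): rpm ← 9288 +1765 = 11053
final state: V = 89.67 m/s, rpm = 11053 → n = rpm/60 = 184.216667 rev/s
target J* = 1.3619; solve J* = V/(n·D) for n: n = V/(J*·D) = 89.67/(1.3619 × 0.959) = 68.656766 rev/s
rpm = 60·n = 4119.405961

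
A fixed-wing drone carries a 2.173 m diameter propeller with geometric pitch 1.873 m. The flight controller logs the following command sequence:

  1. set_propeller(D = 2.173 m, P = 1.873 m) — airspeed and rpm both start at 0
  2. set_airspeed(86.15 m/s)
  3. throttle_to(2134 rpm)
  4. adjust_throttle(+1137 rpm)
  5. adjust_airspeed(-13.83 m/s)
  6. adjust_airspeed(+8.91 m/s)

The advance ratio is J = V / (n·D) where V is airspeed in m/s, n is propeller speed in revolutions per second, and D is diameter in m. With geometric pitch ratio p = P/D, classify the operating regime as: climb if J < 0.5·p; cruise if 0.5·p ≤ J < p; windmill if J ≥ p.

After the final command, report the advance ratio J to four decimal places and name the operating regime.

J = 0.6857, regime = cruise

set_propeller: D = 2.173 m, P = 1.873 m (p = P/D = 0.861942); state ← (V=0, rpm=0)
set_airspeed(86.15): V ← 86.15 m/s
throttle_to(2134): rpm ← 2134
adjust_throttle(+1137): rpm ← 2134 +1137 = 3271
adjust_airspeed(-13.83): V ← 86.15 -13.83 = 72.32 m/s
adjust_airspeed(+8.91): V ← 72.32 +8.91 = 81.23 m/s
final state: V = 81.23 m/s, rpm = 3271 → n = rpm/60 = 54.516667 rev/s
J = V / (n·D) = 81.23 / (54.516667 × 2.173) = 0.685689
regime bands: climb J<0.4310 | cruise [0.4310, 0.8619) | windmill J≥0.8619
J = 0.6857 → cruise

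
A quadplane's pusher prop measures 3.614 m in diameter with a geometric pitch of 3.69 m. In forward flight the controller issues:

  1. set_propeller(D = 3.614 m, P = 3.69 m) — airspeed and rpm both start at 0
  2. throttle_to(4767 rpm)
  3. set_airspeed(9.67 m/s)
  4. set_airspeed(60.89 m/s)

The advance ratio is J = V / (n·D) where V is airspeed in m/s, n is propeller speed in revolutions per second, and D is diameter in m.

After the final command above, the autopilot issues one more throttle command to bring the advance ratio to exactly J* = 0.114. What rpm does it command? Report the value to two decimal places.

rpm = 8867.56

set_propeller: D = 3.614 m, P = 3.69 m (p = P/D = 1.021029); state ← (V=0, rpm=0)
throttle_to(4767): rpm ← 4767
set_airspeed(9.67): V ← 9.67 m/s
set_airspeed(60.89): V ← 60.89 m/s
final state: V = 60.89 m/s, rpm = 4767 → n = rpm/60 = 79.450000 rev/s
target J* = 0.114; solve J* = V/(n·D) for n: n = V/(J*·D) = 60.89/(0.114 × 3.614) = 147.792697 rev/s
rpm = 60·n = 8867.561821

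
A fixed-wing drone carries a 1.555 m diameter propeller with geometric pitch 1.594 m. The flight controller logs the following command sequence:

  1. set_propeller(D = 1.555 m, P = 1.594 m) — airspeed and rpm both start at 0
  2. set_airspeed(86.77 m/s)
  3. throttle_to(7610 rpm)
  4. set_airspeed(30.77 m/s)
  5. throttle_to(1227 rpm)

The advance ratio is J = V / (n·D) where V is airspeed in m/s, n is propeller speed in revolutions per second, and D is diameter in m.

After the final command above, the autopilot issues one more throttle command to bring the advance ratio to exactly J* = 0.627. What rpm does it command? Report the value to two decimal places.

set_propeller: D = 1.555 m, P = 1.594 m (p = P/D = 1.025080); state ← (V=0, rpm=0)
set_airspeed(86.77): V ← 86.77 m/s
throttle_to(7610): rpm ← 7610
set_airspeed(30.77): V ← 30.77 m/s
throttle_to(1227): rpm ← 1227
final state: V = 30.77 m/s, rpm = 1227 → n = rpm/60 = 20.450000 rev/s
target J* = 0.627; solve J* = V/(n·D) for n: n = V/(J*·D) = 30.77/(0.627 × 1.555) = 31.559460 rev/s
rpm = 60·n = 1893.567593

rpm = 1893.57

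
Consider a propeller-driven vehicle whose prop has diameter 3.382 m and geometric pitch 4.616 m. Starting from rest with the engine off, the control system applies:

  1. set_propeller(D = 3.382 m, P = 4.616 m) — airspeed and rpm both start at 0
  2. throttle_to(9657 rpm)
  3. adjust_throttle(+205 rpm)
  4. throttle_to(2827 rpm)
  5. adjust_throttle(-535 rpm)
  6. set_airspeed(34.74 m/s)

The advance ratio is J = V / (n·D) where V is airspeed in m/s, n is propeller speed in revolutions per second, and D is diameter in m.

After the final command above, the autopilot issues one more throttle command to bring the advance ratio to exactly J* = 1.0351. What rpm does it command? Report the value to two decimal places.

rpm = 595.42

set_propeller: D = 3.382 m, P = 4.616 m (p = P/D = 1.364873); state ← (V=0, rpm=0)
throttle_to(9657): rpm ← 9657
adjust_throttle(+205): rpm ← 9657 +205 = 9862
throttle_to(2827): rpm ← 2827
adjust_throttle(-535): rpm ← 2827 -535 = 2292
set_airspeed(34.74): V ← 34.74 m/s
final state: V = 34.74 m/s, rpm = 2292 → n = rpm/60 = 38.200000 rev/s
target J* = 1.0351; solve J* = V/(n·D) for n: n = V/(J*·D) = 34.74/(1.0351 × 3.382) = 9.923706 rev/s
rpm = 60·n = 595.422378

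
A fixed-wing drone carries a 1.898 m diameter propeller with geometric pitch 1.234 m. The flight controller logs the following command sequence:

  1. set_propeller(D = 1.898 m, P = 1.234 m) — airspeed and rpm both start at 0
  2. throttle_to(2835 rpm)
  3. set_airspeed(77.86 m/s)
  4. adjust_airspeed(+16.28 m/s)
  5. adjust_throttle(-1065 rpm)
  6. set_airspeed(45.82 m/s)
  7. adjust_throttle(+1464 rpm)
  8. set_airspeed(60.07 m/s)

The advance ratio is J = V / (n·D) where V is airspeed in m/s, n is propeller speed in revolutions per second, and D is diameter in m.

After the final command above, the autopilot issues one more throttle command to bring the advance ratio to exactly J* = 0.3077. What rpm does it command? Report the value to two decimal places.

rpm = 6171.42

set_propeller: D = 1.898 m, P = 1.234 m (p = P/D = 0.650158); state ← (V=0, rpm=0)
throttle_to(2835): rpm ← 2835
set_airspeed(77.86): V ← 77.86 m/s
adjust_airspeed(+16.28): V ← 77.86 +16.28 = 94.14 m/s
adjust_throttle(-1065): rpm ← 2835 -1065 = 1770
set_airspeed(45.82): V ← 45.82 m/s
adjust_throttle(+1464): rpm ← 1770 +1464 = 3234
set_airspeed(60.07): V ← 60.07 m/s
final state: V = 60.07 m/s, rpm = 3234 → n = rpm/60 = 53.900000 rev/s
target J* = 0.3077; solve J* = V/(n·D) for n: n = V/(J*·D) = 60.07/(0.3077 × 1.898) = 102.857018 rev/s
rpm = 60·n = 6171.421057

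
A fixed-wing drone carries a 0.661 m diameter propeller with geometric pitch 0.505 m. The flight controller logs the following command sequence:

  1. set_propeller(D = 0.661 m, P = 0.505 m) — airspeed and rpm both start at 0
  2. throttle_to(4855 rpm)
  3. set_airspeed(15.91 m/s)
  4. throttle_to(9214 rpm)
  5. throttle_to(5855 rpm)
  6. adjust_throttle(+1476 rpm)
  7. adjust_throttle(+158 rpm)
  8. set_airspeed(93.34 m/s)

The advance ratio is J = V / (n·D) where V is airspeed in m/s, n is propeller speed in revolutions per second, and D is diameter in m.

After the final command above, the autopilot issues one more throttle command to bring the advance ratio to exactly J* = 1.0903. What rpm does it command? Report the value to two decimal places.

set_propeller: D = 0.661 m, P = 0.505 m (p = P/D = 0.763994); state ← (V=0, rpm=0)
throttle_to(4855): rpm ← 4855
set_airspeed(15.91): V ← 15.91 m/s
throttle_to(9214): rpm ← 9214
throttle_to(5855): rpm ← 5855
adjust_throttle(+1476): rpm ← 5855 +1476 = 7331
adjust_throttle(+158): rpm ← 7331 +158 = 7489
set_airspeed(93.34): V ← 93.34 m/s
final state: V = 93.34 m/s, rpm = 7489 → n = rpm/60 = 124.816667 rev/s
target J* = 1.0903; solve J* = V/(n·D) for n: n = V/(J*·D) = 93.34/(1.0903 × 0.661) = 129.515076 rev/s
rpm = 60·n = 7770.904564

rpm = 7770.90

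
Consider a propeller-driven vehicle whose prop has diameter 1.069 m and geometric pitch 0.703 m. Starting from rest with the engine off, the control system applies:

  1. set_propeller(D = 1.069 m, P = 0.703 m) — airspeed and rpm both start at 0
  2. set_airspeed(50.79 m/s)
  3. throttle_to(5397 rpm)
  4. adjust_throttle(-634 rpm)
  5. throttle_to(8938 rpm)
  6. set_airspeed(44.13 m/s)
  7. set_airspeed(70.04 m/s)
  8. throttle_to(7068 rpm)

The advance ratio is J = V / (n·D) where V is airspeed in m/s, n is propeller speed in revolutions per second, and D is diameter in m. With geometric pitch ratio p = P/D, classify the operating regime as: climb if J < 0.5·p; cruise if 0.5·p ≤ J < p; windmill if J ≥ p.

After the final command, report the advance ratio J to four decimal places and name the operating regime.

J = 0.5562, regime = cruise

set_propeller: D = 1.069 m, P = 0.703 m (p = P/D = 0.657624); state ← (V=0, rpm=0)
set_airspeed(50.79): V ← 50.79 m/s
throttle_to(5397): rpm ← 5397
adjust_throttle(-634): rpm ← 5397 -634 = 4763
throttle_to(8938): rpm ← 8938
set_airspeed(44.13): V ← 44.13 m/s
set_airspeed(70.04): V ← 70.04 m/s
throttle_to(7068): rpm ← 7068
final state: V = 70.04 m/s, rpm = 7068 → n = rpm/60 = 117.800000 rev/s
J = V / (n·D) = 70.04 / (117.800000 × 1.069) = 0.556190
regime bands: climb J<0.3288 | cruise [0.3288, 0.6576) | windmill J≥0.6576
J = 0.5562 → cruise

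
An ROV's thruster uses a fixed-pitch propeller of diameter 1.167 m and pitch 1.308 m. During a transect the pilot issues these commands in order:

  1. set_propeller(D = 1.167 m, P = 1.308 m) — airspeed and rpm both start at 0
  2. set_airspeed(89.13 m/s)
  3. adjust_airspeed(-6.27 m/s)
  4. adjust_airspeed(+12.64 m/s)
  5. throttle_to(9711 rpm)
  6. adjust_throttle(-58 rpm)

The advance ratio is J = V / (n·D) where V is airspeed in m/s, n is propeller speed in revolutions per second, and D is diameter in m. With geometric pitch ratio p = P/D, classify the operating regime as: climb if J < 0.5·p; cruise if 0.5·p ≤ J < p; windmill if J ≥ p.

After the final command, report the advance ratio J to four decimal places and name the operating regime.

set_propeller: D = 1.167 m, P = 1.308 m (p = P/D = 1.120823); state ← (V=0, rpm=0)
set_airspeed(89.13): V ← 89.13 m/s
adjust_airspeed(-6.27): V ← 89.13 -6.27 = 82.86 m/s
adjust_airspeed(+12.64): V ← 82.86 +12.64 = 95.5 m/s
throttle_to(9711): rpm ← 9711
adjust_throttle(-58): rpm ← 9711 -58 = 9653
final state: V = 95.5 m/s, rpm = 9653 → n = rpm/60 = 160.883333 rev/s
J = V / (n·D) = 95.5 / (160.883333 × 1.167) = 0.508653
regime bands: climb J<0.5604 | cruise [0.5604, 1.1208) | windmill J≥1.1208
J = 0.5087 → climb

J = 0.5087, regime = climb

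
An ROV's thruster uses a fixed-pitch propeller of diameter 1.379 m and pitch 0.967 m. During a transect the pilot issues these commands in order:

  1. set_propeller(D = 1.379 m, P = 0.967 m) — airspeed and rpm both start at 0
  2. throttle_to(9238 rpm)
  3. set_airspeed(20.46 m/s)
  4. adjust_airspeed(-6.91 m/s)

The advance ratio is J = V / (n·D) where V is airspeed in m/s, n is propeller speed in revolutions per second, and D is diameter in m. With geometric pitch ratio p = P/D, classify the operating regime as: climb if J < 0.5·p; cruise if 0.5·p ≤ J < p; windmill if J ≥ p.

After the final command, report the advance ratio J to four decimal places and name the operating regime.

J = 0.0638, regime = climb

set_propeller: D = 1.379 m, P = 0.967 m (p = P/D = 0.701233); state ← (V=0, rpm=0)
throttle_to(9238): rpm ← 9238
set_airspeed(20.46): V ← 20.46 m/s
adjust_airspeed(-6.91): V ← 20.46 -6.91 = 13.55 m/s
final state: V = 13.55 m/s, rpm = 9238 → n = rpm/60 = 153.966667 rev/s
J = V / (n·D) = 13.55 / (153.966667 × 1.379) = 0.063819
regime bands: climb J<0.3506 | cruise [0.3506, 0.7012) | windmill J≥0.7012
J = 0.0638 → climb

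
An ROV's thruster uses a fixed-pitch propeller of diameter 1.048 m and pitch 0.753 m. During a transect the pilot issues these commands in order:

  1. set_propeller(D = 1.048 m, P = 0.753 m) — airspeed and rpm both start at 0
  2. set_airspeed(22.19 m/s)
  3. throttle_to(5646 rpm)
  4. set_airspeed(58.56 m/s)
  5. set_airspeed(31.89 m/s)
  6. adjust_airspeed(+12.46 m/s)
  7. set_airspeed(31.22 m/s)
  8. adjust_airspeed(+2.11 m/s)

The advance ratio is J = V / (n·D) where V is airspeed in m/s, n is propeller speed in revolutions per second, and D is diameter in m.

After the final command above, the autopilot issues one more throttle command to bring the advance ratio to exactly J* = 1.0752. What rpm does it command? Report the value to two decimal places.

rpm = 1774.75

set_propeller: D = 1.048 m, P = 0.753 m (p = P/D = 0.718511); state ← (V=0, rpm=0)
set_airspeed(22.19): V ← 22.19 m/s
throttle_to(5646): rpm ← 5646
set_airspeed(58.56): V ← 58.56 m/s
set_airspeed(31.89): V ← 31.89 m/s
adjust_airspeed(+12.46): V ← 31.89 +12.46 = 44.35 m/s
set_airspeed(31.22): V ← 31.22 m/s
adjust_airspeed(+2.11): V ← 31.22 +2.11 = 33.33 m/s
final state: V = 33.33 m/s, rpm = 5646 → n = rpm/60 = 94.100000 rev/s
target J* = 1.0752; solve J* = V/(n·D) for n: n = V/(J*·D) = 33.33/(1.0752 × 1.048) = 29.579088 rev/s
rpm = 60·n = 1774.745263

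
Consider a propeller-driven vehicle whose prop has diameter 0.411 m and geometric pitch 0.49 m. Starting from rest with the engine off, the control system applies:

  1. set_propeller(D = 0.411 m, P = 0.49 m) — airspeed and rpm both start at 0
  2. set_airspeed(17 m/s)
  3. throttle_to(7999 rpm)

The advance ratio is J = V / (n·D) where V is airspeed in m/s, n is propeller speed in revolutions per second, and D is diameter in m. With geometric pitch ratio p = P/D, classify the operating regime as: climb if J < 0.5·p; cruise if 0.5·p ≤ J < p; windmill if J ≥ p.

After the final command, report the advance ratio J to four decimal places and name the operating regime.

J = 0.3103, regime = climb

set_propeller: D = 0.411 m, P = 0.49 m (p = P/D = 1.192214); state ← (V=0, rpm=0)
set_airspeed(17): V ← 17 m/s
throttle_to(7999): rpm ← 7999
final state: V = 17 m/s, rpm = 7999 → n = rpm/60 = 133.316667 rev/s
J = V / (n·D) = 17 / (133.316667 × 0.411) = 0.310258
regime bands: climb J<0.5961 | cruise [0.5961, 1.1922) | windmill J≥1.1922
J = 0.3103 → climb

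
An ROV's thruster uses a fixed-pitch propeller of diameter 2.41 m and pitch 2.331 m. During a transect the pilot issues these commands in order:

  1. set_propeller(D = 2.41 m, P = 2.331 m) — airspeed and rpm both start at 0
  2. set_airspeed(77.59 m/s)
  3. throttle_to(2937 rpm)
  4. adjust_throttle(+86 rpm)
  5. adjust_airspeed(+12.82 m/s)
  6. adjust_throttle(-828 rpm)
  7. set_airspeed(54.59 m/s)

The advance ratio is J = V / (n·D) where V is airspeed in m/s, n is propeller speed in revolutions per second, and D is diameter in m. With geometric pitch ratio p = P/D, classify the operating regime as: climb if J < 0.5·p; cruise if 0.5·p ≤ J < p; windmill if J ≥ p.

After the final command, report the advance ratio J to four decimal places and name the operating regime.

J = 0.6192, regime = cruise

set_propeller: D = 2.41 m, P = 2.331 m (p = P/D = 0.967220); state ← (V=0, rpm=0)
set_airspeed(77.59): V ← 77.59 m/s
throttle_to(2937): rpm ← 2937
adjust_throttle(+86): rpm ← 2937 +86 = 3023
adjust_airspeed(+12.82): V ← 77.59 +12.82 = 90.41 m/s
adjust_throttle(-828): rpm ← 3023 -828 = 2195
set_airspeed(54.59): V ← 54.59 m/s
final state: V = 54.59 m/s, rpm = 2195 → n = rpm/60 = 36.583333 rev/s
J = V / (n·D) = 54.59 / (36.583333 × 2.41) = 0.619174
regime bands: climb J<0.4836 | cruise [0.4836, 0.9672) | windmill J≥0.9672
J = 0.6192 → cruise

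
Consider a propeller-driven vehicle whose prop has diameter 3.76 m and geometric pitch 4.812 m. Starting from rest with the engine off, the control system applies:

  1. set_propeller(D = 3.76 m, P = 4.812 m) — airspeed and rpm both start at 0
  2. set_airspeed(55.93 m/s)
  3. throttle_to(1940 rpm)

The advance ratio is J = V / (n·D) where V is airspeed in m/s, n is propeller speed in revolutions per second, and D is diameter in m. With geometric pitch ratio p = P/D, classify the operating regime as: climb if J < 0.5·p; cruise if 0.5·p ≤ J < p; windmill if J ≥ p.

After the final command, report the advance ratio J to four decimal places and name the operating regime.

set_propeller: D = 3.76 m, P = 4.812 m (p = P/D = 1.279787); state ← (V=0, rpm=0)
set_airspeed(55.93): V ← 55.93 m/s
throttle_to(1940): rpm ← 1940
final state: V = 55.93 m/s, rpm = 1940 → n = rpm/60 = 32.333333 rev/s
J = V / (n·D) = 55.93 / (32.333333 × 3.76) = 0.460052
regime bands: climb J<0.6399 | cruise [0.6399, 1.2798) | windmill J≥1.2798
J = 0.4601 → climb

J = 0.4601, regime = climb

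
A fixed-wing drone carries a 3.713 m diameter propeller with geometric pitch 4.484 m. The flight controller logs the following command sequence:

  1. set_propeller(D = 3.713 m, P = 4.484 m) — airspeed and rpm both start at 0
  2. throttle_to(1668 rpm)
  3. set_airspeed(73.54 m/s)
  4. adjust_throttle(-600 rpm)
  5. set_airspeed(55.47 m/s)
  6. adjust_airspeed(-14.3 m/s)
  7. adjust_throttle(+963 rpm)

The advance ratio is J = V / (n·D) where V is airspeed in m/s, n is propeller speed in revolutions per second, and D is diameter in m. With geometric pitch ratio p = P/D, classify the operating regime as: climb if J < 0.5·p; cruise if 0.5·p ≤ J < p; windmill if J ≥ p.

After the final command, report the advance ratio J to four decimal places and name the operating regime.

set_propeller: D = 3.713 m, P = 4.484 m (p = P/D = 1.207649); state ← (V=0, rpm=0)
throttle_to(1668): rpm ← 1668
set_airspeed(73.54): V ← 73.54 m/s
adjust_throttle(-600): rpm ← 1668 -600 = 1068
set_airspeed(55.47): V ← 55.47 m/s
adjust_airspeed(-14.3): V ← 55.47 -14.3 = 41.17 m/s
adjust_throttle(+963): rpm ← 1068 +963 = 2031
final state: V = 41.17 m/s, rpm = 2031 → n = rpm/60 = 33.850000 rev/s
J = V / (n·D) = 41.17 / (33.850000 × 3.713) = 0.327565
regime bands: climb J<0.6038 | cruise [0.6038, 1.2076) | windmill J≥1.2076
J = 0.3276 → climb

J = 0.3276, regime = climb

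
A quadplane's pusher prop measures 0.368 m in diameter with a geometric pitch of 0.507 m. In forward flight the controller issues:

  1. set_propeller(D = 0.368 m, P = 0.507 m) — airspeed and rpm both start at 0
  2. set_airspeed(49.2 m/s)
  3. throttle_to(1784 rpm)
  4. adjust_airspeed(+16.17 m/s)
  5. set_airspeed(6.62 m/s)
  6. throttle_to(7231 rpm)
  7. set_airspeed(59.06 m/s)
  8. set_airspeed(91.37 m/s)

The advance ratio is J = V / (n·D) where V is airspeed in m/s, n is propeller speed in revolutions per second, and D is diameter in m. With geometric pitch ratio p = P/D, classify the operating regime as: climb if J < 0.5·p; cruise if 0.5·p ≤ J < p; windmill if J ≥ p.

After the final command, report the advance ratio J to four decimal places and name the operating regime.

J = 2.0602, regime = windmill

set_propeller: D = 0.368 m, P = 0.507 m (p = P/D = 1.377717); state ← (V=0, rpm=0)
set_airspeed(49.2): V ← 49.2 m/s
throttle_to(1784): rpm ← 1784
adjust_airspeed(+16.17): V ← 49.2 +16.17 = 65.37 m/s
set_airspeed(6.62): V ← 6.62 m/s
throttle_to(7231): rpm ← 7231
set_airspeed(59.06): V ← 59.06 m/s
set_airspeed(91.37): V ← 91.37 m/s
final state: V = 91.37 m/s, rpm = 7231 → n = rpm/60 = 120.516667 rev/s
J = V / (n·D) = 91.37 / (120.516667 × 0.368) = 2.060197
regime bands: climb J<0.6889 | cruise [0.6889, 1.3777) | windmill J≥1.3777
J = 2.0602 → windmill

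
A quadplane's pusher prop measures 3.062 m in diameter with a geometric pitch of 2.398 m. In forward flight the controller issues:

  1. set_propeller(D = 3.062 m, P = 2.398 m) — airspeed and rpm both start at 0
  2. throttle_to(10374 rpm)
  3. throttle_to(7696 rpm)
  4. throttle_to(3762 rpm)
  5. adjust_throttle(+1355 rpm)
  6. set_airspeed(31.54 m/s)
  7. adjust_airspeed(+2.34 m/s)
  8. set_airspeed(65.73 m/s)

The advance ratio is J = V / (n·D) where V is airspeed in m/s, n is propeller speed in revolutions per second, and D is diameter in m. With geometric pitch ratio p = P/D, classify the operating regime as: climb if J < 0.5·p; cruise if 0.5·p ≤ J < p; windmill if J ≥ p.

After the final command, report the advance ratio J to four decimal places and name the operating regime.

J = 0.2517, regime = climb

set_propeller: D = 3.062 m, P = 2.398 m (p = P/D = 0.783148); state ← (V=0, rpm=0)
throttle_to(10374): rpm ← 10374
throttle_to(7696): rpm ← 7696
throttle_to(3762): rpm ← 3762
adjust_throttle(+1355): rpm ← 3762 +1355 = 5117
set_airspeed(31.54): V ← 31.54 m/s
adjust_airspeed(+2.34): V ← 31.54 +2.34 = 33.88 m/s
set_airspeed(65.73): V ← 65.73 m/s
final state: V = 65.73 m/s, rpm = 5117 → n = rpm/60 = 85.283333 rev/s
J = V / (n·D) = 65.73 / (85.283333 × 3.062) = 0.251706
regime bands: climb J<0.3916 | cruise [0.3916, 0.7831) | windmill J≥0.7831
J = 0.2517 → climb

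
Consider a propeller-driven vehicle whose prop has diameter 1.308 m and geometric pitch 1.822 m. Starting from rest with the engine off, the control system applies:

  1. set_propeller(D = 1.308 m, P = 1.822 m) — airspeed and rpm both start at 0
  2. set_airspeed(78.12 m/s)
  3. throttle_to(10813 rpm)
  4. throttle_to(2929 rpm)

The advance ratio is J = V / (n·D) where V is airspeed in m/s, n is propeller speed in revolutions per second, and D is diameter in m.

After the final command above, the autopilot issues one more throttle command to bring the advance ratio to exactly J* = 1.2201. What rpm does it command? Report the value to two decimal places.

set_propeller: D = 1.308 m, P = 1.822 m (p = P/D = 1.392966); state ← (V=0, rpm=0)
set_airspeed(78.12): V ← 78.12 m/s
throttle_to(10813): rpm ← 10813
throttle_to(2929): rpm ← 2929
final state: V = 78.12 m/s, rpm = 2929 → n = rpm/60 = 48.816667 rev/s
target J* = 1.2201; solve J* = V/(n·D) for n: n = V/(J*·D) = 78.12/(1.2201 × 1.308) = 48.950718 rev/s
rpm = 60·n = 2937.043061

rpm = 2937.04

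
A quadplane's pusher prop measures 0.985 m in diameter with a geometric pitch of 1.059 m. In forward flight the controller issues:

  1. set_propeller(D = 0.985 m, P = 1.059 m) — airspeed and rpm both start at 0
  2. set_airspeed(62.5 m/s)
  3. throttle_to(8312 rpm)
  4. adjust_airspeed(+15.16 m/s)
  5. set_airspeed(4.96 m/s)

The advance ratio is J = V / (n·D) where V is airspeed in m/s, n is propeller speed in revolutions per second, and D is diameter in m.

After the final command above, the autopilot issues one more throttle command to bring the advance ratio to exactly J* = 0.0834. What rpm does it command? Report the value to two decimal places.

rpm = 3622.69

set_propeller: D = 0.985 m, P = 1.059 m (p = P/D = 1.075127); state ← (V=0, rpm=0)
set_airspeed(62.5): V ← 62.5 m/s
throttle_to(8312): rpm ← 8312
adjust_airspeed(+15.16): V ← 62.5 +15.16 = 77.66 m/s
set_airspeed(4.96): V ← 4.96 m/s
final state: V = 4.96 m/s, rpm = 8312 → n = rpm/60 = 138.533333 rev/s
target J* = 0.0834; solve J* = V/(n·D) for n: n = V/(J*·D) = 4.96/(0.0834 × 0.985) = 60.378093 rev/s
rpm = 60·n = 3622.685608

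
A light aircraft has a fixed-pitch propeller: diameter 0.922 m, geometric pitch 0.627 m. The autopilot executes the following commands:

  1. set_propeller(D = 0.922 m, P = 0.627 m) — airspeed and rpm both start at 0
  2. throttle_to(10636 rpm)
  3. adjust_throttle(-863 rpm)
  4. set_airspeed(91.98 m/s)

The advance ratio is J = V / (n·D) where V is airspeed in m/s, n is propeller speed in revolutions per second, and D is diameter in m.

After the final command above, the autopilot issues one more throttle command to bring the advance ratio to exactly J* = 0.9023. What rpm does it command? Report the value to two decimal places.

set_propeller: D = 0.922 m, P = 0.627 m (p = P/D = 0.680043); state ← (V=0, rpm=0)
throttle_to(10636): rpm ← 10636
adjust_throttle(-863): rpm ← 10636 -863 = 9773
set_airspeed(91.98): V ← 91.98 m/s
final state: V = 91.98 m/s, rpm = 9773 → n = rpm/60 = 162.883333 rev/s
target J* = 0.9023; solve J* = V/(n·D) for n: n = V/(J*·D) = 91.98/(0.9023 × 0.922) = 110.563436 rev/s
rpm = 60·n = 6633.806159

rpm = 6633.81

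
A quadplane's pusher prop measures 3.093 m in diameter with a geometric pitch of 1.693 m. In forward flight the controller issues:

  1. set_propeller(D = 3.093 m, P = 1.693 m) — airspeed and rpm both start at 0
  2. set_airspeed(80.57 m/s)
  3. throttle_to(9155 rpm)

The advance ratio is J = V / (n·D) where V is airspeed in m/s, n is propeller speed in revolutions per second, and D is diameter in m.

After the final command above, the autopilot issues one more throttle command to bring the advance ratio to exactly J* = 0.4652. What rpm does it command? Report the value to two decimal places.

rpm = 3359.73

set_propeller: D = 3.093 m, P = 1.693 m (p = P/D = 0.547365); state ← (V=0, rpm=0)
set_airspeed(80.57): V ← 80.57 m/s
throttle_to(9155): rpm ← 9155
final state: V = 80.57 m/s, rpm = 9155 → n = rpm/60 = 152.583333 rev/s
target J* = 0.4652; solve J* = V/(n·D) for n: n = V/(J*·D) = 80.57/(0.4652 × 3.093) = 55.995579 rev/s
rpm = 60·n = 3359.734724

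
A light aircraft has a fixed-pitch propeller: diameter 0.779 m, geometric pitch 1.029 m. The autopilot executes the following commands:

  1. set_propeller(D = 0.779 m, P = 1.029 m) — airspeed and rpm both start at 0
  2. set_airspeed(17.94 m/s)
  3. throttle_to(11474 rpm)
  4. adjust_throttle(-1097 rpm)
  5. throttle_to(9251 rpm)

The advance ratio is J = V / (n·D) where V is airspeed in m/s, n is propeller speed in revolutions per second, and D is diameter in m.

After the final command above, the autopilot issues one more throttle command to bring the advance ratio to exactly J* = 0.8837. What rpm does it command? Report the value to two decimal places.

set_propeller: D = 0.779 m, P = 1.029 m (p = P/D = 1.320924); state ← (V=0, rpm=0)
set_airspeed(17.94): V ← 17.94 m/s
throttle_to(11474): rpm ← 11474
adjust_throttle(-1097): rpm ← 11474 -1097 = 10377
throttle_to(9251): rpm ← 9251
final state: V = 17.94 m/s, rpm = 9251 → n = rpm/60 = 154.183333 rev/s
target J* = 0.8837; solve J* = V/(n·D) for n: n = V/(J*·D) = 17.94/(0.8837 × 0.779) = 26.060343 rev/s
rpm = 60·n = 1563.620575

rpm = 1563.62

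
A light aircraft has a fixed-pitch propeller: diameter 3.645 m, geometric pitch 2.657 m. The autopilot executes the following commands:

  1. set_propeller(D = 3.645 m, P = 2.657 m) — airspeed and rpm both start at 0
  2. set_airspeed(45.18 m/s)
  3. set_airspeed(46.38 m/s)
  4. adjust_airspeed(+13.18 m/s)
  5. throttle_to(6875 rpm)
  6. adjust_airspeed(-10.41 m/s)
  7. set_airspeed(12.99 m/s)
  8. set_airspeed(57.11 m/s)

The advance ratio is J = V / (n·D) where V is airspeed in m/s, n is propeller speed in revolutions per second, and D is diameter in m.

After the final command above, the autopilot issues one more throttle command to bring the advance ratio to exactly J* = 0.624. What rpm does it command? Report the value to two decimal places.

set_propeller: D = 3.645 m, P = 2.657 m (p = P/D = 0.728944); state ← (V=0, rpm=0)
set_airspeed(45.18): V ← 45.18 m/s
set_airspeed(46.38): V ← 46.38 m/s
adjust_airspeed(+13.18): V ← 46.38 +13.18 = 59.56 m/s
throttle_to(6875): rpm ← 6875
adjust_airspeed(-10.41): V ← 59.56 -10.41 = 49.15 m/s
set_airspeed(12.99): V ← 12.99 m/s
set_airspeed(57.11): V ← 57.11 m/s
final state: V = 57.11 m/s, rpm = 6875 → n = rpm/60 = 114.583333 rev/s
target J* = 0.624; solve J* = V/(n·D) for n: n = V/(J*·D) = 57.11/(0.624 × 3.645) = 25.109036 rev/s
rpm = 60·n = 1506.542155

rpm = 1506.54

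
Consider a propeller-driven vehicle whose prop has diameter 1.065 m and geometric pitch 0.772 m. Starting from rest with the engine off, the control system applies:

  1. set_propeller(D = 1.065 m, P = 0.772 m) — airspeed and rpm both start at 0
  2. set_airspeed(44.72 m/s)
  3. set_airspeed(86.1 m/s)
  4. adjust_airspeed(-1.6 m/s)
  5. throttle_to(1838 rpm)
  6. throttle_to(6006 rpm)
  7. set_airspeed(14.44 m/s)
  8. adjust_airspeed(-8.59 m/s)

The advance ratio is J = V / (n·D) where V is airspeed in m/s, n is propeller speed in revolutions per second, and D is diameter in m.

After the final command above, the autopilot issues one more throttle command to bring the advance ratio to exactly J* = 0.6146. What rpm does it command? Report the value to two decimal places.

set_propeller: D = 1.065 m, P = 0.772 m (p = P/D = 0.724883); state ← (V=0, rpm=0)
set_airspeed(44.72): V ← 44.72 m/s
set_airspeed(86.1): V ← 86.1 m/s
adjust_airspeed(-1.6): V ← 86.1 -1.6 = 84.5 m/s
throttle_to(1838): rpm ← 1838
throttle_to(6006): rpm ← 6006
set_airspeed(14.44): V ← 14.44 m/s
adjust_airspeed(-8.59): V ← 14.44 -8.59 = 5.85 m/s
final state: V = 5.85 m/s, rpm = 6006 → n = rpm/60 = 100.100000 rev/s
target J* = 0.6146; solve J* = V/(n·D) for n: n = V/(J*·D) = 5.85/(0.6146 × 1.065) = 8.937452 rev/s
rpm = 60·n = 536.247095

rpm = 536.25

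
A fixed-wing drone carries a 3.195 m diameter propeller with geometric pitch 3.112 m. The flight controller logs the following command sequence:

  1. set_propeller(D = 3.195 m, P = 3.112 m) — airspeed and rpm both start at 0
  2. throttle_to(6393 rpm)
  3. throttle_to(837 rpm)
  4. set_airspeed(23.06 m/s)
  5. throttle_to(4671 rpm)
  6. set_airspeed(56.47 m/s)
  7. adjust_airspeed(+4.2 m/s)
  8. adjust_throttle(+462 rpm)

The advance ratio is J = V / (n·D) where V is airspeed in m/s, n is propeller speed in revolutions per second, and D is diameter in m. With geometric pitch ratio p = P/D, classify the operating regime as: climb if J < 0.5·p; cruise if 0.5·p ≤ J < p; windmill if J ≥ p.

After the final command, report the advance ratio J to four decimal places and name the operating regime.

set_propeller: D = 3.195 m, P = 3.112 m (p = P/D = 0.974022); state ← (V=0, rpm=0)
throttle_to(6393): rpm ← 6393
throttle_to(837): rpm ← 837
set_airspeed(23.06): V ← 23.06 m/s
throttle_to(4671): rpm ← 4671
set_airspeed(56.47): V ← 56.47 m/s
adjust_airspeed(+4.2): V ← 56.47 +4.2 = 60.67 m/s
adjust_throttle(+462): rpm ← 4671 +462 = 5133
final state: V = 60.67 m/s, rpm = 5133 → n = rpm/60 = 85.550000 rev/s
J = V / (n·D) = 60.67 / (85.550000 × 3.195) = 0.221964
regime bands: climb J<0.4870 | cruise [0.4870, 0.9740) | windmill J≥0.9740
J = 0.2220 → climb

J = 0.2220, regime = climb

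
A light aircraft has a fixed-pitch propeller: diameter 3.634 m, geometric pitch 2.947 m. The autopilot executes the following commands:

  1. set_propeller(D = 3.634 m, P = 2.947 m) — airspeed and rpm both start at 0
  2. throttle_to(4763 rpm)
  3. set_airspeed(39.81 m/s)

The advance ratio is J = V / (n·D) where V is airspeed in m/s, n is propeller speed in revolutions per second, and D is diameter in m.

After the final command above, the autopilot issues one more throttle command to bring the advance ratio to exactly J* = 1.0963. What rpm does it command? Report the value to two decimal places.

rpm = 599.56

set_propeller: D = 3.634 m, P = 2.947 m (p = P/D = 0.810952); state ← (V=0, rpm=0)
throttle_to(4763): rpm ← 4763
set_airspeed(39.81): V ← 39.81 m/s
final state: V = 39.81 m/s, rpm = 4763 → n = rpm/60 = 79.383333 rev/s
target J* = 1.0963; solve J* = V/(n·D) for n: n = V/(J*·D) = 39.81/(1.0963 × 3.634) = 9.992585 rev/s
rpm = 60·n = 599.555085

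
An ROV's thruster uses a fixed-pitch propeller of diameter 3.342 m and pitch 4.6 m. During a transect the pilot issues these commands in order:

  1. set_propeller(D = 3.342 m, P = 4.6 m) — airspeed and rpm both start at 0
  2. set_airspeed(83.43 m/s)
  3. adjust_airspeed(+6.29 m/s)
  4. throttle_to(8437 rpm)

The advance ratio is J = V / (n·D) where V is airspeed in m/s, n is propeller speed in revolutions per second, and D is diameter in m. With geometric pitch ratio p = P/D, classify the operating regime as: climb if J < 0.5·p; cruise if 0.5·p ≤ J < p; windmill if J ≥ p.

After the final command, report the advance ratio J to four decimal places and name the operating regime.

J = 0.1909, regime = climb

set_propeller: D = 3.342 m, P = 4.6 m (p = P/D = 1.376421); state ← (V=0, rpm=0)
set_airspeed(83.43): V ← 83.43 m/s
adjust_airspeed(+6.29): V ← 83.43 +6.29 = 89.72 m/s
throttle_to(8437): rpm ← 8437
final state: V = 89.72 m/s, rpm = 8437 → n = rpm/60 = 140.616667 rev/s
J = V / (n·D) = 89.72 / (140.616667 × 3.342) = 0.190918
regime bands: climb J<0.6882 | cruise [0.6882, 1.3764) | windmill J≥1.3764
J = 0.1909 → climb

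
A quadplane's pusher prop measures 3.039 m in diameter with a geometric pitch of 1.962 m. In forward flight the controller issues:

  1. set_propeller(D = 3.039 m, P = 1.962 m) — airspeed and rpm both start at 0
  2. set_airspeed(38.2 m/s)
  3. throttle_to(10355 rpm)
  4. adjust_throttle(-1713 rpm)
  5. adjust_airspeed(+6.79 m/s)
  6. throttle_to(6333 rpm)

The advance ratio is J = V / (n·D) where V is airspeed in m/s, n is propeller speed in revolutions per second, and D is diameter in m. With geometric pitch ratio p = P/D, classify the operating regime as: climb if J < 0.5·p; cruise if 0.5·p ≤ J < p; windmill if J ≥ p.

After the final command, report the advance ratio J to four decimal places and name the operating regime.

set_propeller: D = 3.039 m, P = 1.962 m (p = P/D = 0.645607); state ← (V=0, rpm=0)
set_airspeed(38.2): V ← 38.2 m/s
throttle_to(10355): rpm ← 10355
adjust_throttle(-1713): rpm ← 10355 -1713 = 8642
adjust_airspeed(+6.79): V ← 38.2 +6.79 = 44.99 m/s
throttle_to(6333): rpm ← 6333
final state: V = 44.99 m/s, rpm = 6333 → n = rpm/60 = 105.550000 rev/s
J = V / (n·D) = 44.99 / (105.550000 × 3.039) = 0.140258
regime bands: climb J<0.3228 | cruise [0.3228, 0.6456) | windmill J≥0.6456
J = 0.1403 → climb

J = 0.1403, regime = climb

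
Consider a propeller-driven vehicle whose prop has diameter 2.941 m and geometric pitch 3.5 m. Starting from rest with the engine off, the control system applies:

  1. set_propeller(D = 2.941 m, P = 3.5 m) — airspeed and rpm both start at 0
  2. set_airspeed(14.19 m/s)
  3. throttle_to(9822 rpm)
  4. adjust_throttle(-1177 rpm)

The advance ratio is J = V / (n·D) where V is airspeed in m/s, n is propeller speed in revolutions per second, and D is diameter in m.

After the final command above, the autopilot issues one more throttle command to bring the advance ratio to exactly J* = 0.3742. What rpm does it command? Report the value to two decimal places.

set_propeller: D = 2.941 m, P = 3.5 m (p = P/D = 1.190071); state ← (V=0, rpm=0)
set_airspeed(14.19): V ← 14.19 m/s
throttle_to(9822): rpm ← 9822
adjust_throttle(-1177): rpm ← 9822 -1177 = 8645
final state: V = 14.19 m/s, rpm = 8645 → n = rpm/60 = 144.083333 rev/s
target J* = 0.3742; solve J* = V/(n·D) for n: n = V/(J*·D) = 14.19/(0.3742 × 2.941) = 12.893879 rev/s
rpm = 60·n = 773.632735

rpm = 773.63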